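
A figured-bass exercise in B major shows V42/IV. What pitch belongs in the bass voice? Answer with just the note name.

The applied chord V42/IV is rooted on B: B-D#-F#-A.
The figure 42 means third inversion — the seventh is in the bass.

A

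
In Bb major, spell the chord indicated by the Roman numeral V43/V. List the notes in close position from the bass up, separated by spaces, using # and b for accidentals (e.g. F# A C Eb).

V43/V is a secondary dominant — the dominant seventh of V. V in Bb major is F, so the applied chord's root is C, a perfect fifth above.
Building a dominant seventh chord on C gives C-E-G-Bb.
The figured bass 43 indicates second inversion, placing the fifth (G) in the bass: G-Bb-C-E.

G Bb C E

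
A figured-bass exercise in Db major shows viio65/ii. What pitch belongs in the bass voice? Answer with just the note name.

F

The applied chord viio65/ii is rooted on D: D-F-Ab-Cb.
The figure 65 means first inversion — the third is in the bass.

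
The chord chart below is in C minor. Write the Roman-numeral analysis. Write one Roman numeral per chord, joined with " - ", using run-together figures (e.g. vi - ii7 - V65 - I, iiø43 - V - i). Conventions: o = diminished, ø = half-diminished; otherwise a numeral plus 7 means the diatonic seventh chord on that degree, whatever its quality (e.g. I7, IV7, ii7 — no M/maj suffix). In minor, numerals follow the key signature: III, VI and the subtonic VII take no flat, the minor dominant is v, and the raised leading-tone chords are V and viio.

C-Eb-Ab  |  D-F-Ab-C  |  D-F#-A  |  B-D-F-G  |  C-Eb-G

VI6 - iiø7 - V/V - V65 - i

C-Eb-Ab has root Ab, degree 6 in C minor, so VI6.
D-F-Ab-C has root D, degree 2 in C minor, so iiø7.
D-F#-A is the secondary dominant of V (major triad on D): V/V.
B-D-F-G: dominant seventh chord on G = scale degree 5 → V65.
C-Eb-G: root C is the tonic; minor triad there is i.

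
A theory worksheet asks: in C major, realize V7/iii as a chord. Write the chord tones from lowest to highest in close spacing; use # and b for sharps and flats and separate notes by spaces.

The slash means an applied dominant: we want the dominant of iii. In C major, iii is E minor, and its dominant is built on B.
Building a dominant seventh chord on B gives B-D#-F#-A.

B D# F# A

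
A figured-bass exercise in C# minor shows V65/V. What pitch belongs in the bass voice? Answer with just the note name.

F##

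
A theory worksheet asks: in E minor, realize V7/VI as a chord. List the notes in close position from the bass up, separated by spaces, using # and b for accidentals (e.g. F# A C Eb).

G B D F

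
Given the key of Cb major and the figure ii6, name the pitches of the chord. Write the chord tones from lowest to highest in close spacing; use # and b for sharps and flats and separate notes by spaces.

Fb Ab Db

In Cb major, scale degree 2 is Db, and the diatonic chord built there is a minor triad.
Stacking thirds from Db gives Db-Fb-Ab.
With the 6 figure the chord is in first inversion; from the bass Fb upward in close position it reads Fb-Ab-Db.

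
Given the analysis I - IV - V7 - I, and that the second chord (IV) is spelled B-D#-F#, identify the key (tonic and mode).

F# major

IV is given as B-D#-F# — a major triad with root B.
IV on B implies B is the subdominant; that puts the tonic at F#, and the uppercase numeral fits major mode.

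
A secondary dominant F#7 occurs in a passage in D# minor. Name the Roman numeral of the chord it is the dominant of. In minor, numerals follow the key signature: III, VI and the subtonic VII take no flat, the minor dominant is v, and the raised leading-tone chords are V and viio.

VI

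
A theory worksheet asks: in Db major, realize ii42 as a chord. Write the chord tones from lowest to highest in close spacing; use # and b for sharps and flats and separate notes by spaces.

In Db major, scale degree 2 is Eb, and the diatonic chord built there is a minor seventh chord.
That chord is spelled Eb-Gb-Bb-Db.
With the 42 figure the chord is in third inversion; from the bass Db upward in close position it reads Db-Eb-Gb-Bb.

Db Eb Gb Bb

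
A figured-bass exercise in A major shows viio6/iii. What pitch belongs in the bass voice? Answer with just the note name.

D#

The applied chord viio6/iii is rooted on B#: B#-D#-F#.
The figure 6 means first inversion — the third is in the bass.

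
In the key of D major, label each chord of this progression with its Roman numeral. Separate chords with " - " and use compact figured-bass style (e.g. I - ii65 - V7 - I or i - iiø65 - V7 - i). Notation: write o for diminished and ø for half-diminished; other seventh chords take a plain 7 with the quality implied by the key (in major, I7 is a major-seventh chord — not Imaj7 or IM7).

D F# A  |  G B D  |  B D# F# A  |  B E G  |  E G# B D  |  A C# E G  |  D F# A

I - IV - V7/ii - ii64 - V7/V - V7 - I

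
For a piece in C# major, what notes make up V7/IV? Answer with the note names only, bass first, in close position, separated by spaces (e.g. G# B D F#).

V7/IV is a secondary dominant — the dominant seventh of IV. IV in C# major is F#, so the applied chord's root is C#, a perfect fifth above.
Building a dominant seventh chord on C# gives C#-E#-G#-B.

C# E# G# B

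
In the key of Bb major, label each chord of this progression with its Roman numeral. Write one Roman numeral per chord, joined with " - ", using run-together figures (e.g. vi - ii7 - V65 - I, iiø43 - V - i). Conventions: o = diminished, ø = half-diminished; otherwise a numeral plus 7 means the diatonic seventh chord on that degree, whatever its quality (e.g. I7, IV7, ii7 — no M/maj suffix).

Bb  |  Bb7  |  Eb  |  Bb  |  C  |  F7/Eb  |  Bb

Bb: major triad on Bb = scale degree 1 → I.
Bb7: chromatic; Bb is V of IV, so V7/IV.
Eb has root Eb, degree 4 in Bb major, so IV.
Bb: root Bb is the tonic; major triad there is I.
C is the secondary dominant of V (major triad on C): V/V.
F7/Eb has root F, degree 5 in Bb major, so V42.
Bb has root Bb, degree 1 in Bb major, so I.

I - V7/IV - IV - I - V/V - V42 - I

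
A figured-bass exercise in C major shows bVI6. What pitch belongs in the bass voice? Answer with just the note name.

C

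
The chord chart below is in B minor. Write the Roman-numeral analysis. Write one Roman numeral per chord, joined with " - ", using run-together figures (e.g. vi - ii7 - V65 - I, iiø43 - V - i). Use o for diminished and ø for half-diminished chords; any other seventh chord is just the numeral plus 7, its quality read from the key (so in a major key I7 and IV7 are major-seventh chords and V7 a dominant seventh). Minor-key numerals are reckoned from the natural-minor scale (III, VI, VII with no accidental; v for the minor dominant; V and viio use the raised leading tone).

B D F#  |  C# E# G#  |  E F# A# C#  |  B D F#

i - V/V - V42 - i

B-D-F#: minor triad on B = scale degree 1 → i.
C#-E#-G#: a major triad on C#, the applied dominant of V → V/V.
E-F#-A#-C#: dominant seventh chord on F# = scale degree 5 → V42.
B-D-F# has root B, degree 1 in B minor, so i.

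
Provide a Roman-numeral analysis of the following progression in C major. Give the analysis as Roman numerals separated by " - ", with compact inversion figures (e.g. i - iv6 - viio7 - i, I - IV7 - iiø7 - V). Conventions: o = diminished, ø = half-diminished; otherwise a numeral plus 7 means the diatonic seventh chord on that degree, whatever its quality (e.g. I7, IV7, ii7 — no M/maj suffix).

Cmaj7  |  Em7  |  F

I7 - iii7 - IV

Cmaj7: major seventh chord on C = scale degree 1 → I7.
Em7: root E is the mediant; minor seventh chord there is iii7.
F has root F, degree 4 in C major, so IV.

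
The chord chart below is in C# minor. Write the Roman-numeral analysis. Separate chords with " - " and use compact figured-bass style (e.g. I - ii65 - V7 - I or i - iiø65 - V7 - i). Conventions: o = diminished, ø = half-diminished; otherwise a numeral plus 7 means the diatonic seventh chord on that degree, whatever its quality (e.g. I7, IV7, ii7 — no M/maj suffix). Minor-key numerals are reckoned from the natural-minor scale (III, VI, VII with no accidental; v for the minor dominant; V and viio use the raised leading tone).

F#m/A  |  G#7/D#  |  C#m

iv6 - V43 - i

F#m/A has root F#, degree 4 in C# minor, so iv6.
G#7/D# has root G#, degree 5 in C# minor, so V43.
C#m: minor triad on C# = scale degree 1 → i.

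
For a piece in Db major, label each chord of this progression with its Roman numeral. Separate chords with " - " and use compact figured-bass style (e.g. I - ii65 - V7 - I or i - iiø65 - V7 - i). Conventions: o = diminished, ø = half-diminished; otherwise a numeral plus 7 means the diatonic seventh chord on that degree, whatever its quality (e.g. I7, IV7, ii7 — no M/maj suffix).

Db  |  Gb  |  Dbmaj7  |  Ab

Db: major triad on Db = scale degree 1 → I.
Gb: root Gb is the subdominant; major triad there is IV.
Dbmaj7: root Db is the tonic; major seventh chord there is I7.
Ab has root Ab, degree 5 in Db major, so V.

I - IV - I7 - V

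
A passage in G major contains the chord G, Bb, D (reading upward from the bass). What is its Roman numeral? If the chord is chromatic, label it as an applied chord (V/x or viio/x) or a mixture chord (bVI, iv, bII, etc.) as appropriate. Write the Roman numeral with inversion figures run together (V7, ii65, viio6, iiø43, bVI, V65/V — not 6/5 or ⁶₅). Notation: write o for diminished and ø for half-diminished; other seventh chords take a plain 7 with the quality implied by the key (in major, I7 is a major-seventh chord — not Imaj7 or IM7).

Stacked in thirds the chord is G-Bb-D: a minor triad on G.
G is the first degree of G major. This is the minor tonic, borrowed from the parallel minor.

i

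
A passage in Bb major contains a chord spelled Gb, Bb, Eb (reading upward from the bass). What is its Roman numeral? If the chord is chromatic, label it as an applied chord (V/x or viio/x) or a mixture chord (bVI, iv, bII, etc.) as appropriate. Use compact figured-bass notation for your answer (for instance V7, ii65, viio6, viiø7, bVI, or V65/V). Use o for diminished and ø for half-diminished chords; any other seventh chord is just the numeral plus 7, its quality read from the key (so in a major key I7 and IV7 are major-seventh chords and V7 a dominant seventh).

iv6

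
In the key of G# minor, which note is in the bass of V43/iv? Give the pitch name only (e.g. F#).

D#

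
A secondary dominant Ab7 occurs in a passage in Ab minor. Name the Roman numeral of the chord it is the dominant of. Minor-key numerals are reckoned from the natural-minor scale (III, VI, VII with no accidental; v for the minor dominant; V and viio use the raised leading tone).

iv

The chord is a dominant seventh chord on Ab.
A dominant resolves down a perfect fifth: Ab → Db. In Ab minor, Db is scale degree 4, i.e. iv.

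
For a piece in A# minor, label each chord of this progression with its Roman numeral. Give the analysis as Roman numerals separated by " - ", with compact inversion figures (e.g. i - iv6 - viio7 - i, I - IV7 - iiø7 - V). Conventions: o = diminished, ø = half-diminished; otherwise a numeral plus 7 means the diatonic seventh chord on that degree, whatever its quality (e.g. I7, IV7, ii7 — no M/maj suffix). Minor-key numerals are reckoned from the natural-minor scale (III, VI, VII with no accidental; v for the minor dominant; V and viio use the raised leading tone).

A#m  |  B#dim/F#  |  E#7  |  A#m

A#m: root A# is the tonic; minor triad there is i.
B#dim/F#: root B# is the supertonic; diminished triad there is iio64.
E#7 has root E#, degree 5 in A# minor, so V7.
A#m has root A#, degree 1 in A# minor, so i.

i - iio64 - V7 - i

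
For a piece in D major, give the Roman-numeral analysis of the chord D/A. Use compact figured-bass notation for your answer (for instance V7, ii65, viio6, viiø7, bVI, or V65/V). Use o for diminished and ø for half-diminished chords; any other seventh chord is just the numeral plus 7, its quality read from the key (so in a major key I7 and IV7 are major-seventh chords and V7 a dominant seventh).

I64

Stacked in thirds the chord is D-F#-A: a major triad on D.
In D major, D is the tonic; the diatonic major triad there is I.
With A in the bass the chord is in second inversion, so the figured bass is 64.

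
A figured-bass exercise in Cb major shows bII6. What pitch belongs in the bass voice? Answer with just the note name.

Fb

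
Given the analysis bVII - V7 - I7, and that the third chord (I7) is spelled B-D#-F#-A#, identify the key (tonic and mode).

I7 is given as B-D#-F#-A# — a major seventh chord with root B.
If B is scale degree 1 and the mode makes that degree carry a major seventh chord, the tonic is B and the mode is major.

B major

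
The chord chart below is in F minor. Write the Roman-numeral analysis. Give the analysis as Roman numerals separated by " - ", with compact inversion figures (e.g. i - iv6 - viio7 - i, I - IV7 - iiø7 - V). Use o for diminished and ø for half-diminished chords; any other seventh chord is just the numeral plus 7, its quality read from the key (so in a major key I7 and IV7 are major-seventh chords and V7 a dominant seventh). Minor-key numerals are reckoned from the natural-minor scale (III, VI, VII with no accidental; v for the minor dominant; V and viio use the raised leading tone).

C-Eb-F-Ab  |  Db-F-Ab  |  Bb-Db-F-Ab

i43 - VI - iv7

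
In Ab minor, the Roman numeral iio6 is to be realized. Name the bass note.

Db

iio in Ab minor has root Bb; the chord is Bb-Db-Fb.
The figure 6 means first inversion — the third is in the bass.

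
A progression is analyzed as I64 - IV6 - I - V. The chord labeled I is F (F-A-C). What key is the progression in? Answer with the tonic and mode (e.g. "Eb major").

I is given as F-A-C — a major triad with root F.
If F is scale degree 1 and the mode makes that degree carry a major triad, the tonic is F and the mode is major.

F major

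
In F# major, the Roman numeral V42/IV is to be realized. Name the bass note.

E

The applied chord V42/IV is rooted on F#: F#-A#-C#-E.
The figure 42 means third inversion — the seventh is in the bass.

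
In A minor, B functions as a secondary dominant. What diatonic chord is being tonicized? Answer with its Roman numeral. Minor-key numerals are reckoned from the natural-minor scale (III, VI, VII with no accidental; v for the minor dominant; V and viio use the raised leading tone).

V

The chord is a major triad on B.
A dominant resolves down a perfect fifth: B → E. In A minor, E is scale degree 5, i.e. V.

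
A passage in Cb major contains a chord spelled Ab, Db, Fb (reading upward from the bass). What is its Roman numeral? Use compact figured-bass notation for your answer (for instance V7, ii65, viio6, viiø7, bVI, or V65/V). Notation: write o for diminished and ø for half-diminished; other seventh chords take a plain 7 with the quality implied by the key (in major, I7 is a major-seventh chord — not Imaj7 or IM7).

The pitches Db-Fb-Ab form a minor triad rooted on Db.
In Cb major, Db is the supertonic; the diatonic minor triad there is ii.
With Ab in the bass the chord is in second inversion, so the figured bass is 64.

ii64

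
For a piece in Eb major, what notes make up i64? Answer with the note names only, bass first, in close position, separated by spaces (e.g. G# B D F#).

Bb Eb Gb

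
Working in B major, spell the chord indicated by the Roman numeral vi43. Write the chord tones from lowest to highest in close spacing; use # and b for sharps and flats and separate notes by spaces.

D# F# G# B

In B major, scale degree 6 is G#, and the diatonic chord built there is a minor seventh chord.
That chord is spelled G#-B-D#-F#.
With the 43 figure the chord is in second inversion; from the bass D# upward in close position it reads D#-F#-G#-B.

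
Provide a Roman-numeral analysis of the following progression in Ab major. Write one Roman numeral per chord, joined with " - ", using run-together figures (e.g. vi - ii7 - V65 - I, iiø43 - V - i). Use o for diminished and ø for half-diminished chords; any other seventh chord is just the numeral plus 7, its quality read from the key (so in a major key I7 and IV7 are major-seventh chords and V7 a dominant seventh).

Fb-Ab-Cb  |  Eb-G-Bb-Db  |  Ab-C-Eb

Fb-Ab-Cb: major triad on Fb — chromatic; bVI (borrowed from the parallel minor).
Eb-G-Bb-Db has root Eb, degree 5 in Ab major, so V7.
Ab-C-Eb has root Ab, degree 1 in Ab major, so I.

bVI - V7 - I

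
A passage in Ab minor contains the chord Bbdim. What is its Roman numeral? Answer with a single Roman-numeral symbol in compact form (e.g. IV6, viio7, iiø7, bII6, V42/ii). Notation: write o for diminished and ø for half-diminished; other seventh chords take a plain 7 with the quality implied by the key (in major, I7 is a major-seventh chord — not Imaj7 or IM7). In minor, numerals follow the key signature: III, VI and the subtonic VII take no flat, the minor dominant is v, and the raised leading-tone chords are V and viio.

Stacked in thirds the chord is Bb-Db-Fb: a diminished triad on Bb.
In Ab minor, Bb is the supertonic; the diatonic diminished triad there is iio.

iio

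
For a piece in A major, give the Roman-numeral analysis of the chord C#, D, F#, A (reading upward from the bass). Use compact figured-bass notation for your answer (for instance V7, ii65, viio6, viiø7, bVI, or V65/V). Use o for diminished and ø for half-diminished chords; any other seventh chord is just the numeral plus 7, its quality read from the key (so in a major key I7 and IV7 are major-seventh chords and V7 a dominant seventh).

IV42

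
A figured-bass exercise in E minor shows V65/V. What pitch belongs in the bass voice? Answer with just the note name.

The applied chord V65/V is rooted on F#: F#-A#-C#-E.
The figure 65 means first inversion — the third is in the bass.

A#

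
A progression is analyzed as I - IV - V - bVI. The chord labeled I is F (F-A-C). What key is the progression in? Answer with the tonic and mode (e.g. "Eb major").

F major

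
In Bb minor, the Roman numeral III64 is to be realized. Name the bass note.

Ab

III in Bb minor has root Db; the chord is Db-F-Ab.
The figure 64 means second inversion — the fifth is in the bass.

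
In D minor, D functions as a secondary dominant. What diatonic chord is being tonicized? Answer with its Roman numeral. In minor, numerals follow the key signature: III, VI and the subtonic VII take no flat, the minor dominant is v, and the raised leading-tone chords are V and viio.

The chord is a major triad on D.
A dominant resolves down a perfect fifth: D → G. In D minor, G is scale degree 4, i.e. iv.

iv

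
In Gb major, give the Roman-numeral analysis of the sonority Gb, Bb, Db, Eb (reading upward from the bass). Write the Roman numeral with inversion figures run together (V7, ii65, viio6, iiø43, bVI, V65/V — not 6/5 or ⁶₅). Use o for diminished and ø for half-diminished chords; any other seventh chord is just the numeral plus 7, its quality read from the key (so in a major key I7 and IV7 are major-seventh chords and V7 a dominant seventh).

vi65

Stacked in thirds the chord is Eb-Gb-Bb-Db: a minor seventh chord on Eb.
In Gb major, Eb is the submediant; the diatonic minor seventh chord there is vi7.
With Gb in the bass the chord is in first inversion, so the figured bass is 65.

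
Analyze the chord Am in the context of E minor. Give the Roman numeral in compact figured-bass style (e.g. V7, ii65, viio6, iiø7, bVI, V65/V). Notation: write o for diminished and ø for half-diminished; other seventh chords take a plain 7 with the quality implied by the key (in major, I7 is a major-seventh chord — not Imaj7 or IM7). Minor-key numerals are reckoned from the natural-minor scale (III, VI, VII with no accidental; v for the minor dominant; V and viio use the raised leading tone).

iv

The pitches A-C-E form a minor triad rooted on A.
A is scale degree 4 in E minor, and a minor triad on that degree is written iv.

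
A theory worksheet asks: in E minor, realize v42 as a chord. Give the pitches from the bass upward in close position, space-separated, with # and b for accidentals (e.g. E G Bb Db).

A B D F#

In E minor, the dominant is B, and the diatonic chord built there is a minor seventh chord.
That chord is spelled B-D-F#-A.
With the 42 figure the chord is in third inversion; from the bass A upward in close position it reads A-B-D-F#.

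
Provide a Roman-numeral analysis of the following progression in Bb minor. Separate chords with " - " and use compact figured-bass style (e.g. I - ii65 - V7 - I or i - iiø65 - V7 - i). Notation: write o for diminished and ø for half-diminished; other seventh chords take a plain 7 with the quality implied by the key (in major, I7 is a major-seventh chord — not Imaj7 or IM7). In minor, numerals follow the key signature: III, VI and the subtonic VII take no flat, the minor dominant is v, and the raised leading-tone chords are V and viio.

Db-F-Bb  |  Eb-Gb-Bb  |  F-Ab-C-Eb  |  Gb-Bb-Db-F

i6 - iv - v7 - VI7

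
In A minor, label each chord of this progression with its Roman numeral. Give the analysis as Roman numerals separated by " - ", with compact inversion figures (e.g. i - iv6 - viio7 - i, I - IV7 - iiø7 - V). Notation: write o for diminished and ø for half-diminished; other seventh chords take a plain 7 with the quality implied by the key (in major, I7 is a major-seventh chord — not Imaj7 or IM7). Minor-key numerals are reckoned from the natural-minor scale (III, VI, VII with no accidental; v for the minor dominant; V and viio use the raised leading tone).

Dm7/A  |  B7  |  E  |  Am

iv43 - V7/V - V - i

Dm7/A: minor seventh chord on D = scale degree 4 → iv43.
B7: chromatic; B is V of V, so V7/V.
E has root E, degree 5 in A minor, so V.
Am has root A, degree 1 in A minor, so i.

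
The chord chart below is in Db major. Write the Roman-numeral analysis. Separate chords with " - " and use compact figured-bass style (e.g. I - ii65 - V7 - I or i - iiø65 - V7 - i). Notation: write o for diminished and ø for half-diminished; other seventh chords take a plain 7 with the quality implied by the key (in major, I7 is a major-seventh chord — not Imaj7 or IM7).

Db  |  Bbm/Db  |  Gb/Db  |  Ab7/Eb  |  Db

Db: major triad on Db = scale degree 1 → I.
Bbm/Db: root Bb is the submediant; minor triad there is vi6.
Gb/Db: root Gb is the subdominant; major triad there is IV64.
Ab7/Eb has root Ab, degree 5 in Db major, so V43.
Db: major triad on Db = scale degree 1 → I.

I - vi6 - IV64 - V43 - I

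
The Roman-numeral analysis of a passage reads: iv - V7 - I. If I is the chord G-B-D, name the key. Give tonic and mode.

The anchor chord is a major triad on G, labeled I.
If G is scale degree 1 and the mode makes that degree carry a major triad, the tonic is G and the mode is major.

G major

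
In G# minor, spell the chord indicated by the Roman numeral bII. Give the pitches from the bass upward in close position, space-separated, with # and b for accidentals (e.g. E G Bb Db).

Scale degree 2 in G# minor is A#; lowering it a half step gives A. bII is the Neapolitan chord — a major triad on the lowered second degree.
So the chord is A-C#-E.

A C# E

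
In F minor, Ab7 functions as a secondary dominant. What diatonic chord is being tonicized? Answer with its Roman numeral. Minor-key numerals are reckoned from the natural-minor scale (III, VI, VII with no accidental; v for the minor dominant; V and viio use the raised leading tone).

The chord is a dominant seventh chord on Ab.
A dominant resolves down a perfect fifth: Ab → Db. In F minor, Db is scale degree 6, i.e. VI.

VI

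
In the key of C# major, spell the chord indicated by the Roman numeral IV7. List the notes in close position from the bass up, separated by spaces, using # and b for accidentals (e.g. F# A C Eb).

The numeral's case and figure indicate a major seventh chord. In C# major its root, scale degree 4, is F#.
That chord is spelled F#-A#-C#-E#.

F# A# C# E#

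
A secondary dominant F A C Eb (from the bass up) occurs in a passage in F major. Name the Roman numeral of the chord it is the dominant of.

The chord is a dominant seventh chord on F.
A dominant resolves down a perfect fifth: F → Bb. In F major, Bb is scale degree 4, i.e. IV.

IV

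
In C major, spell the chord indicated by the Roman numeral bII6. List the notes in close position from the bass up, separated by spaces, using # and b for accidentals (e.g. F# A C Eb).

F Ab Db

bII6 is the Neapolitan sixth — a major triad on the lowered second degree, here in its customary first inversion. In C major that root is Db.
So the chord is Db-F-Ab, a major triad.
The figured bass 6 indicates first inversion, placing the third (F) in the bass: F-Ab-Db.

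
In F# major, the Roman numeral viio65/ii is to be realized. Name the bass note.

The applied chord viio65/ii is rooted on F##: F##-A#-C#-E.
The figure 65 means first inversion — the third is in the bass.

A#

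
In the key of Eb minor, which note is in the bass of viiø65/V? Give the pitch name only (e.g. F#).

The applied chord viiø65/V is rooted on A: A-C-Eb-G.
The figure 65 means first inversion — the third is in the bass.

C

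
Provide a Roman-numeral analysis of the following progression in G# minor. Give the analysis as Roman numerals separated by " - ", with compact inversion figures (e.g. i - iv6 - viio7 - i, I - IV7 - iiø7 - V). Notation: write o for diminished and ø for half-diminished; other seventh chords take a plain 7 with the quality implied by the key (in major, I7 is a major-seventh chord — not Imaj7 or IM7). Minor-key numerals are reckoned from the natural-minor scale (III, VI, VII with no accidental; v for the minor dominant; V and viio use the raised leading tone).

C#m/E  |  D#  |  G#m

C#m/E has root C#, degree 4 in G# minor, so iv6.
D#: root D# is the dominant; major triad there is V.
G#m: minor triad on G# = scale degree 1 → i.

iv6 - V - i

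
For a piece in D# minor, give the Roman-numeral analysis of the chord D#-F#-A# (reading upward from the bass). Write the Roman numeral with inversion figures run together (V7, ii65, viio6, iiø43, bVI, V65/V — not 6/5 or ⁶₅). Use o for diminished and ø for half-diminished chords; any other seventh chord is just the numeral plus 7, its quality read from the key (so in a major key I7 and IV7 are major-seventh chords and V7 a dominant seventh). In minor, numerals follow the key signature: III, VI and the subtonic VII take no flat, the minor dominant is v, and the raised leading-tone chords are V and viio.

i

The pitches D#-F#-A# form a minor triad rooted on D#.
D# is scale degree 1 in D# minor, and a minor triad on that degree is written i.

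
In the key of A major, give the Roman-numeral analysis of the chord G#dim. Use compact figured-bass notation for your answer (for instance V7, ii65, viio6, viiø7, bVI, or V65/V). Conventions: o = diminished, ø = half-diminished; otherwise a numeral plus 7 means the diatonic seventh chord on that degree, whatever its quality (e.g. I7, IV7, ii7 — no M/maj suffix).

viio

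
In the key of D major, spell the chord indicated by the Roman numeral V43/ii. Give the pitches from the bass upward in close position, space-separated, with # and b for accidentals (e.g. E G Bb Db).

V43/ii is a secondary dominant — the dominant seventh of ii. ii in D major is E, so the applied chord's root is B, a perfect fifth above.
Building a dominant seventh chord on B gives B-D#-F#-A.
With the 43 figure the chord is in second inversion; from the bass F# upward in close position it reads F#-A-B-D#.

F# A B D#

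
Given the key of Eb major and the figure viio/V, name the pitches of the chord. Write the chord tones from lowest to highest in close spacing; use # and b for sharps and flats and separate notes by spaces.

A C Eb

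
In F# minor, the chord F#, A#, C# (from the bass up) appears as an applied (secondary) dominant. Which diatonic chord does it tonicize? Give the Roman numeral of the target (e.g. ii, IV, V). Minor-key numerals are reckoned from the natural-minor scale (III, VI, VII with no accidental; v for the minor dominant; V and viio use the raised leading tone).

iv

The chord is a major triad on F#.
A dominant resolves down a perfect fifth: F# → B. In F# minor, B is scale degree 4, i.e. iv.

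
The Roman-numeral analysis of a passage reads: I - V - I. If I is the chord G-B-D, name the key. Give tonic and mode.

The chord G is a major triad rooted on G; its label is I.
If G is scale degree 1 and the mode makes that degree carry a major triad, the tonic is G and the mode is major.

G major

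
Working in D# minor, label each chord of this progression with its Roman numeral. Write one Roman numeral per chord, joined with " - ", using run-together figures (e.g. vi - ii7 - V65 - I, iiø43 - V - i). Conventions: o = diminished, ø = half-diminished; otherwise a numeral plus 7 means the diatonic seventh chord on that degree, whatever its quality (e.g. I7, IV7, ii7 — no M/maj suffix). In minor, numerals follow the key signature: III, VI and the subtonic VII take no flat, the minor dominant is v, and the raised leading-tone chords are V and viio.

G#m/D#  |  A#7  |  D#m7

iv64 - V7 - i7

G#m/D# has root G#, degree 4 in D# minor, so iv64.
A#7: dominant seventh chord on A# = scale degree 5 → V7.
D#m7: minor seventh chord on D# = scale degree 1 → i7.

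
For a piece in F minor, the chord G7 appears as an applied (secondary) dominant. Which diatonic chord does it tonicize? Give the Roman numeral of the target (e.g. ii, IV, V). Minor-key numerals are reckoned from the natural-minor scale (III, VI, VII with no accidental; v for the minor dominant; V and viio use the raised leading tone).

The chord is a dominant seventh chord on G.
A dominant resolves down a perfect fifth: G → C. In F minor, C is scale degree 5, i.e. V.

V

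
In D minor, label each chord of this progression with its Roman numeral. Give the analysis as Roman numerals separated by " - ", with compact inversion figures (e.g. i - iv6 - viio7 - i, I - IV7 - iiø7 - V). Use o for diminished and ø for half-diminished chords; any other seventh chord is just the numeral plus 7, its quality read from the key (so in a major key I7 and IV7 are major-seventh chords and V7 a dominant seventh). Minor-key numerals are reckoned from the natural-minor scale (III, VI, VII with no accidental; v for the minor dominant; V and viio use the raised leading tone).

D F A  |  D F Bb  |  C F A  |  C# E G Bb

D-F-A: minor triad on D = scale degree 1 → i.
D-F-Bb: root Bb is the submediant; major triad there is VI6.
C-F-A: root F is the mediant; major triad there is III64.
C#-E-G-Bb has root C#, degree 7 in D minor, so viio7.

i - VI6 - III64 - viio7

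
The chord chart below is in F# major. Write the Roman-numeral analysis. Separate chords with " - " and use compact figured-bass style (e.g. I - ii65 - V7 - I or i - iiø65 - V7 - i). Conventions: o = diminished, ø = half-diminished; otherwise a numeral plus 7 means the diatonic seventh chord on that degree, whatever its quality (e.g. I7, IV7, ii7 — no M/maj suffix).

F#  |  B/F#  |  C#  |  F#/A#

I - IV64 - V - I6

F#: major triad on F# = scale degree 1 → I.
B/F#: major triad on B = scale degree 4 → IV64.
C#: root C# is the dominant; major triad there is V.
F#/A#: root F# is the tonic; major triad there is I6.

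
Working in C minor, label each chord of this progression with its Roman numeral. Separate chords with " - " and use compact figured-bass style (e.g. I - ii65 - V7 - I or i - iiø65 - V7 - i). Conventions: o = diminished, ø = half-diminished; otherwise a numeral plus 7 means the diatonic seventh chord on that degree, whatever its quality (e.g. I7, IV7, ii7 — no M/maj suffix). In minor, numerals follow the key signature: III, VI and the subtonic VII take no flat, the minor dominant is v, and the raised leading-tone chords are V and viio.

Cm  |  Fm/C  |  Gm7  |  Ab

i - iv64 - v7 - VI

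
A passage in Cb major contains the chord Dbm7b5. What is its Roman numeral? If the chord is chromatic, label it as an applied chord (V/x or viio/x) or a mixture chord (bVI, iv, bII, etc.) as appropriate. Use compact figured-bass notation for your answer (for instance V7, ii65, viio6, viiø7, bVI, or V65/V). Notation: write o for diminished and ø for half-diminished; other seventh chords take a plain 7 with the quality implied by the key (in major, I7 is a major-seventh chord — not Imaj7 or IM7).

iiø7

The pitches Db-Fb-Abb-Cb form a half-diminished seventh chord rooted on Db.
Db is the second degree of Cb major. This is the half-diminished supertonic seventh, borrowed from the parallel minor.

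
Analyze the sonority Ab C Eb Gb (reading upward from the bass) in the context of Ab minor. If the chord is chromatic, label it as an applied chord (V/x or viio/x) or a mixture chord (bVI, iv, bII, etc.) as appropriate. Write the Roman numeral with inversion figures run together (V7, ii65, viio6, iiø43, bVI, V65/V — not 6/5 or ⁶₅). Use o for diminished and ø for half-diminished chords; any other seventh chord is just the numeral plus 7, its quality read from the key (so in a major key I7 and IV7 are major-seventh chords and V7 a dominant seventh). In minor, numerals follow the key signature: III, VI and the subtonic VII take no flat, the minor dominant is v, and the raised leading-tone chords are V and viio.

V7/iv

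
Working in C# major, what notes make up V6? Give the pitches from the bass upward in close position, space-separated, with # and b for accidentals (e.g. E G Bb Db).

B# D# G#

The numeral's case and figure indicate a major triad. In C# major its root, the dominant, is G#.
That chord is spelled G#-B#-D#.
The figured bass 6 indicates first inversion, placing the third (B#) in the bass: B#-D#-G#.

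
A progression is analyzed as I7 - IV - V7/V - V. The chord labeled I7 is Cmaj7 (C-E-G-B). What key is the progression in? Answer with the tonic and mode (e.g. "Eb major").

C major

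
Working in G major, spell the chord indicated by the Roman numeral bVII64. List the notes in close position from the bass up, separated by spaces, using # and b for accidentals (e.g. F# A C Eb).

bVII64 is a major triad on the lowered seventh degree (the subtonic), borrowed from the parallel minor. In G major that root is F.
So the chord is F-A-C, a major triad.
With the 64 figure the chord is in second inversion; from the bass C upward in close position it reads C-F-A.

C F A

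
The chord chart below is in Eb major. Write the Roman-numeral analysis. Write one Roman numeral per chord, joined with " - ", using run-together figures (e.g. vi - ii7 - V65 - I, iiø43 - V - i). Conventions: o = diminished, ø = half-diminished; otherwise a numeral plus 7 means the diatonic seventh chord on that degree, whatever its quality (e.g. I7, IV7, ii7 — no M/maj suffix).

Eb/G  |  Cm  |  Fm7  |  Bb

Eb/G has root Eb, degree 1 in Eb major, so I6.
Cm: minor triad on C = scale degree 6 → vi.
Fm7: minor seventh chord on F = scale degree 2 → ii7.
Bb: major triad on Bb = scale degree 5 → V.

I6 - vi - ii7 - V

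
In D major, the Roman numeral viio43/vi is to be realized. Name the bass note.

The applied chord viio43/vi is rooted on A#: A#-C#-E-G.
The figure 43 means second inversion — the fifth is in the bass.

E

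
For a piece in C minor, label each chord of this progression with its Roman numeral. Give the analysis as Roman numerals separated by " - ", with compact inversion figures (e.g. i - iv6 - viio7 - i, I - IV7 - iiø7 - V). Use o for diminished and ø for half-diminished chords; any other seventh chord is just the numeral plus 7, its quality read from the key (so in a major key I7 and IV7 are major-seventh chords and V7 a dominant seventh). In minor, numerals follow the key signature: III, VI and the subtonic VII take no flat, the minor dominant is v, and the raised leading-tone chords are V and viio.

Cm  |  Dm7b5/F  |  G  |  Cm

i - iiø65 - V - i

Cm: minor triad on C = scale degree 1 → i.
Dm7b5/F has root D, degree 2 in C minor, so iiø65.
G has root G, degree 5 in C minor, so V.
Cm: root C is the tonic; minor triad there is i.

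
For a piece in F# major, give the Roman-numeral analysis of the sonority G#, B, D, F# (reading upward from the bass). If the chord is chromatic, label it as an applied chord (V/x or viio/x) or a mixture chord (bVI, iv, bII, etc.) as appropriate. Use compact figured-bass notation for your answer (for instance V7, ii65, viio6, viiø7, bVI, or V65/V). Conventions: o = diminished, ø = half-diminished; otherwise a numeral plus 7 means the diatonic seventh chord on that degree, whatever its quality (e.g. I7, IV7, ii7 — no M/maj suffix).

iiø7

The pitches G#-B-D-F# form a half-diminished seventh chord rooted on G#.
G# is the second degree of F# major. This is the half-diminished supertonic seventh, borrowed from the parallel minor.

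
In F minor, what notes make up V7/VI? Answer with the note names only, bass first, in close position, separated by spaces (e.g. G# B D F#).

Ab C Eb Gb

V7/VI is a secondary dominant — the dominant seventh of VI. VI in F minor is Db, so the applied chord's root is Ab, a perfect fifth above.
Building a dominant seventh chord on Ab gives Ab-C-Eb-Gb.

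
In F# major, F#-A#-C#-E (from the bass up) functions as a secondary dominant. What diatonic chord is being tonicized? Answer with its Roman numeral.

The chord is a dominant seventh chord on F#.
A dominant resolves down a perfect fifth: F# → B. In F# major, B is scale degree 4, i.e. IV.

IV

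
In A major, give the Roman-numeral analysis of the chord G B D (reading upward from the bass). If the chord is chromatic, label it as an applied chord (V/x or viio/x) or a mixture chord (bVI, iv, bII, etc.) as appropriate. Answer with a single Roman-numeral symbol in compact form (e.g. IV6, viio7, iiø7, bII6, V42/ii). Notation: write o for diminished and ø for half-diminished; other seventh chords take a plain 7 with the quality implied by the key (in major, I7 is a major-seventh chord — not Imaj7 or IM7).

bVII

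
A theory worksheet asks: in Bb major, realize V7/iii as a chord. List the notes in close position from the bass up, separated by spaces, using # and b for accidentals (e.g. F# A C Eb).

The slash means an applied dominant: we want the dominant of iii. In Bb major, iii is D minor, and its dominant is built on A.
Building a dominant seventh chord on A gives A-C#-E-G.

A C# E G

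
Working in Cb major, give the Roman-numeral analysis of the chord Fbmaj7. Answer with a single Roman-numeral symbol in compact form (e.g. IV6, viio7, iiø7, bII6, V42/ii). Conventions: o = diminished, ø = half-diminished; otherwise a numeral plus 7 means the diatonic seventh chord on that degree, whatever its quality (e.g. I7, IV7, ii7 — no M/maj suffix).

IV7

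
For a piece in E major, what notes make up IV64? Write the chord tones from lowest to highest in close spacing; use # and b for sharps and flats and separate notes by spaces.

E A C#

In E major, scale degree 4 is A, and the diatonic chord built there is a major triad.
That chord is spelled A-C#-E.
The figured bass 64 indicates second inversion, placing the fifth (E) in the bass: E-A-C#.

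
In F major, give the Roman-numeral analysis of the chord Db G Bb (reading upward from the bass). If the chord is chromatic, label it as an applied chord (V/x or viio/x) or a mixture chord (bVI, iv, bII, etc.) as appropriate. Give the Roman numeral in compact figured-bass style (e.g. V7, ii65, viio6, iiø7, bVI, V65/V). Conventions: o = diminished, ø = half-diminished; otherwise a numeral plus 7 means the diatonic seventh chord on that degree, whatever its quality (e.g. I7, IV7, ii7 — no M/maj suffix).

iio64

Stacked in thirds the chord is G-Bb-Db: a diminished triad on G.
G is the second degree of F major. This is the diminished supertonic triad, borrowed from the parallel minor.
With Db in the bass the chord is in second inversion, so the figured bass is 64.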